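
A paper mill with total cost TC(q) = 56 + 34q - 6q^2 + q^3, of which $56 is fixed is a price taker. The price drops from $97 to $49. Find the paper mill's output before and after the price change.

Output falls from 7 to 5

MC = 34 - 12q + 3q^2; the shutdown threshold is min AVC = $25 (at q = 3).
With P = $97 above the shutdown price, P = MC gives q = 7.
At P = $49 ≥ min AVC, set P = MC: q = 5. The firm stays open but cuts output.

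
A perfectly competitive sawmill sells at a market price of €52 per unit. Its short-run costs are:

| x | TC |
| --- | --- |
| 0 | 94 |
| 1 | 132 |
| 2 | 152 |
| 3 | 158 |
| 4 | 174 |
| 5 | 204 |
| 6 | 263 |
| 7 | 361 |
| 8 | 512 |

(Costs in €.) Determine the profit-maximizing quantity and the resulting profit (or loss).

x = 5; profit = €56

Profit at each row (π = 52x − TC): x=0: -94; x=1: -80; x=2: -48; x=3: -2; x=4: 34; x=5: 56; x=6: 49; x=7: 3; x=8: -96.
Profit is maximized at x = 5. AVC there is 110/5 = €22 ≤ P, so producing beats shutting down (which would give -€94).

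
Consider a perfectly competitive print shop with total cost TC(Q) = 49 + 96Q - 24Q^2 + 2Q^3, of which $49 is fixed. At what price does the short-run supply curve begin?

The shutdown price is the minimum of AVC. VC = 96Q - 24Q^2 + 2Q^3, so AVC = 96 - 24Q + 2Q^2.
dAVC/dQ = -24 + 4Q = 0 gives Q = 6. min AVC = 96 - 24·6 + 2·6^2 = 24.
The firm shuts down for any P below $24.

$24 per unit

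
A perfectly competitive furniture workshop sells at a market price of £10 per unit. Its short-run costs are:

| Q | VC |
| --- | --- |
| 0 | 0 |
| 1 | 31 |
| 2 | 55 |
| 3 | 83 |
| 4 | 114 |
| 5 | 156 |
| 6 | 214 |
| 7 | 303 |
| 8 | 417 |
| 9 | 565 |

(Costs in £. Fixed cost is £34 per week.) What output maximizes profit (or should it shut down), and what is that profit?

Q = 0 (shut down); profit = -£34

Compute π = P·Q − TC at each output: Q=0: -34; Q=1: -55; Q=2: -69; Q=3: -87; Q=4: -108; Q=5: -140; Q=6: -188; Q=7: -267; Q=8: -371; Q=9: -509.
Profit is highest at Q = 0. Equivalently, the lowest AVC in the table is 55/2 ≈ £27.50 at Q = 2, and P = £10 falls below it — price never covers variable cost, so the firm shuts down and loses only its fixed cost.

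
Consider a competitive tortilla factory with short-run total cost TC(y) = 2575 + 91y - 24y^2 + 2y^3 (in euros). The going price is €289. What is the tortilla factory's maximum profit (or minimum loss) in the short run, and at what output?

AVC = 91 - 24y + 2y^2; min AVC = €19 at y = 6. Since P = €289 ≥ min AVC, the firm produces.
With MC = 91 - 48y + 6y^2, P = MC on the upward-sloping part at y* = 11.
TR = 289·11 = 3179. TC = 2575 + 759 = 3334. Profit = 3179 − 3334 = -€155.
That loss of €155 beats the €2575 the firm would lose by shutting down; producing recovers €2420 of fixed cost.

Profit = -€155 at y = 11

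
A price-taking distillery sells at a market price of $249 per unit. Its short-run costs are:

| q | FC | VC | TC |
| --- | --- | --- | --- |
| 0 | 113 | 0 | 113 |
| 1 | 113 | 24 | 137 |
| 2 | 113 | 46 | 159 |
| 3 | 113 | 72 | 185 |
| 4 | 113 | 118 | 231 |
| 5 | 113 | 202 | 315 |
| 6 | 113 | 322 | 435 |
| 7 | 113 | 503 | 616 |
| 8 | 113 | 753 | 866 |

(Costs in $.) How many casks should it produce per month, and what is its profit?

q = 7; profit = $1127

Tabulate TR − TC: q=0: -113; q=1: 112; q=2: 339; q=3: 562; q=4: 765; q=5: 930; q=6: 1059; q=7: 1127; q=8: 1126.
Profit is maximized at q = 7. AVC there is 503/7 = $71.86 ≤ P, so producing beats shutting down (which would give -$113).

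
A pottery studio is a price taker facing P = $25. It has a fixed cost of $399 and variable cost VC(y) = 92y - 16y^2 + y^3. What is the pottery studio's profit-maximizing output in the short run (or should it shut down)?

Shut down

Variable cost is VC = 92y - 16y^2 + y^3, so AVC = VC/y = 92 - 16y + y^2 and MC = dTC/dy = 92 - 32y + 3y^2.
The AVC parabola has its vertex at y = 16/2 = 8, where AVC = 92 - 16·8 + 8^2 = $28.
With P < min AVC ($25 < $28), every unit sold adds to the loss.
Best response: produce nothing and absorb the $399 fixed cost.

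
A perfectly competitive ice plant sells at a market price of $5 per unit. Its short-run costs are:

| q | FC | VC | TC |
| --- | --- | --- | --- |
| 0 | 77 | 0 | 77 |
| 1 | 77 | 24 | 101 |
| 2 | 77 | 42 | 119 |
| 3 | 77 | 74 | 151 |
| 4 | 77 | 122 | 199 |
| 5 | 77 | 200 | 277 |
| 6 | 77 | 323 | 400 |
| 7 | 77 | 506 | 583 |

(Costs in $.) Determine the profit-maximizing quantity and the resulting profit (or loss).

q = 0 (shut down); profit = -$77

Tabulate TR − TC: q=0: -77; q=1: -96; q=2: -109; q=3: -136; q=4: -179; q=5: -252; q=6: -370; q=7: -548.
Profit is highest at q = 0. Equivalently, the lowest AVC in the table is 42/2 ≈ $21 at q = 2, and P = $5 falls below it — price never covers variable cost, so the firm shuts down and loses only its fixed cost.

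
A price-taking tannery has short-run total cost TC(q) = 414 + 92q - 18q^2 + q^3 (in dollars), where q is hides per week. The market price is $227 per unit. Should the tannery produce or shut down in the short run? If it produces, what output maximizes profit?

Produce at q = 15

Variable cost is VC = 92q - 18q^2 + q^3, so AVC = VC/q = 92 - 18q + q^2 and MC = dTC/dq = 92 - 36q + 3q^2.
AVC is minimized where dAVC/dq = -18 + 2q = 0, at q = 9; min AVC = 92 - 18·9 + 9^2 = $11.
Because $227 ≥ $11, revenue can cover variable cost; the firm operates.
P = MC gives -135 - 36q + 3q^2 = 0, with roots -3 and 15. Take the larger (rising MC): q* = 15.
Check: AVC at q = 15 is $47 ≤ P, so revenue covers variable cost.
Profit = P·q − TC = 227·15 − 1119 = $2286.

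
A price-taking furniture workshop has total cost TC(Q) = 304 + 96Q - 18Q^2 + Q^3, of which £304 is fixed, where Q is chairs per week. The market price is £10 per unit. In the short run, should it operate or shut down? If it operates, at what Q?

Shut down

Strip out fixed cost: VC = 96Q - 18Q^2 + Q^3. Then AVC = 96 - 18Q + Q^2 and MC = 96 - 36Q + 3Q^2.
The AVC parabola has its vertex at Q = 18/2 = 9, where AVC = 96 - 18·9 + 9^2 = £15.
With P < min AVC (£10 < £15), every unit sold adds to the loss.
Shutting down limits the loss to fixed cost, £304.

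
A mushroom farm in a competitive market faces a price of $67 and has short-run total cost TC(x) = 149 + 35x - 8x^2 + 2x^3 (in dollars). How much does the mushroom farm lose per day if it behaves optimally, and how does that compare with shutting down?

Profit = -$21 at x = 4

AVC = 35 - 8x + 2x^2 has its minimum $27 at x = 2; price $67 clears that bar, so the firm operates.
MC = 35 - 16x + 6x^2. Setting P = MC and taking the root on the rising branch gives x* = 4.
TR = 67·4 = 268. TC = 149 + 140 = 289. Profit = 268 − 289 = -$21.
That loss of $21 beats the $149 the firm would lose by shutting down; producing recovers $128 of fixed cost.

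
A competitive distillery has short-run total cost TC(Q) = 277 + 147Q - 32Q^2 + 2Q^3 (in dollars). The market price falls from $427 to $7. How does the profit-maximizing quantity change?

MC = 147 - 64Q + 6Q^2; the shutdown threshold is min AVC = $19 (at Q = 8).
With P = $427 above the shutdown price, P = MC gives Q = 14.
At P = $7 < min AVC = $19, price no longer covers variable cost at any output, so the firm shuts down: Q = 0.

Output falls from 14 to 0 (the firm shuts down)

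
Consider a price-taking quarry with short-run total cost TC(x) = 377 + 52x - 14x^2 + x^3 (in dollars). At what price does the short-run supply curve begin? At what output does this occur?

The firm shuts down when price falls below the minimum of average variable cost. AVC = VC/x = 52 - 14x + x^2.
At the minimum of AVC, MC = AVC. MC = 52 - 28x + 3x^2; setting MC = AVC gives 2x^2 - 14x = 0, so x = 7. min AVC = 3.
For P < $3 the firm produces nothing.

$3 per unit, at x = 7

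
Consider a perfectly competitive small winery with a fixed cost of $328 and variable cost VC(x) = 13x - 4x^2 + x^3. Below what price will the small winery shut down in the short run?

Short-run supply begins at min AVC. From VC = 13x - 4x^2 + x^3, AVC = 13 - 4x + x^2.
At the minimum of AVC, MC = AVC. MC = 13 - 8x + 3x^2; setting MC = AVC gives 2x^2 - 4x = 0, so x = 2. min AVC = 9.
The firm shuts down for any P below $9.

$9 per unit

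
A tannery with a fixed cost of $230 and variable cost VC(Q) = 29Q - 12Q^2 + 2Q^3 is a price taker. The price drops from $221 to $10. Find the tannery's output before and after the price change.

Output falls from 8 to 0 (the firm shuts down)

MC = 29 - 24Q + 6Q^2; the shutdown threshold is min AVC = $11 (at Q = 3).
At P = $221 ≥ min AVC, set P = MC on the rising branch: Q = 8.
At P = $10 < min AVC = $11, price no longer covers variable cost at any output, so the firm shuts down: Q = 0.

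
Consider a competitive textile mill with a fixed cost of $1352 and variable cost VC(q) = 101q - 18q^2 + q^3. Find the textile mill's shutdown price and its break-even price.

AVC = 101 - 18q + q^2; minimized at q = 9, giving min AVC = $20. That is the shutdown price.
ATC = 1352/q + 101 - 18q + q^2. Setting dATC/dq = −1352/q^2 − 18 + 2q = 0 gives q = 13 (since 2·13^3 − 18·13^2 = 1352).
min ATC = 1352/13 + 101 − 18·13 + 13^2 = $140. That is the break-even price.
Between these two prices the firm operates at a loss; above $140 it earns a profit.

Shutdown price = $20; break-even price = $140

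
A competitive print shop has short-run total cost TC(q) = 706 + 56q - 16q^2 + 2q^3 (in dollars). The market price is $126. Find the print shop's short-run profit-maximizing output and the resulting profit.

Profit = -$118 at q = 7

AVC = 56 - 16q + 2q^2; min AVC = $24 at q = 4. Since P = $126 ≥ min AVC, the firm produces.
With MC = 56 - 32q + 6q^2, P = MC on the upward-sloping part at q* = 7.
TR = 126·7 = 882. TC = 706 + 294 = 1000. Profit = 882 − 1000 = -$118.
That loss of $118 beats the $706 the firm would lose by shutting down; producing recovers $588 of fixed cost.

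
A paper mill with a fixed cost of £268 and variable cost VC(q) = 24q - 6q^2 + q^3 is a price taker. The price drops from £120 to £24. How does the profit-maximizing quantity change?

Output falls from 8 to 4

MC = 24 - 12q + 3q^2; the shutdown threshold is min AVC = £15 (at q = 3).
At P = £120 ≥ min AVC, set P = MC on the rising branch: q = 8.
At P = £24 ≥ min AVC, set P = MC: q = 4. The firm stays open but cuts output.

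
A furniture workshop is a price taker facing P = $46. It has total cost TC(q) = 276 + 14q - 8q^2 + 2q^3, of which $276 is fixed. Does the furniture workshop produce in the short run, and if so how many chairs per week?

Produce at q = 4

From TC, MC = TC'(q) = 14 - 16q + 6q^2 and AVC = VC/q = 14 - 8q + 2q^2.
AVC hits its minimum where MC = AVC, at q = 2, giving min AVC = 14 - 8·2 + 2·2^2 = $6.
Since P = $46 ≥ min AVC = $6, price covers variable cost and the firm should produce.
Solving P = MC: -32 - 16q + 6q^2 = 0 ⇒ q = -4/3 or 4. On the upward-sloping branch, q* = 4.
Check: AVC at q = 4 is $14 ≤ P, so revenue covers variable cost.
Profit = P·q − TC = 46·4 − 332 = -$148, a loss, but smaller than the $276 fixed cost the firm would lose by shutting down.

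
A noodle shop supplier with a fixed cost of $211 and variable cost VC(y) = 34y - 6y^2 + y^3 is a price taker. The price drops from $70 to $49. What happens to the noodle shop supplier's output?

Output falls from 6 to 5

AVC = 34 - 6y + y^2, minimized at y = 3 where min AVC = $25. MC = 34 - 12y + 3y^2.
With P = $70 above the shutdown price, P = MC gives y = 6.
At P = $49 ≥ min AVC, set P = MC: y = 5. The firm stays open but cuts output.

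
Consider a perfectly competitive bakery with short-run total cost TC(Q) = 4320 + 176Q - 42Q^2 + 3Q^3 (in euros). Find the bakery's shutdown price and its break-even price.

Shutdown price = €29; break-even price = €464

Shutdown price = min AVC. AVC = 176 - 42Q + 3Q^2, with vertex at Q = 7 and minimum €29.
ATC = 4320/Q + 176 - 42Q + 3Q^2. Setting dATC/dQ = −4320/Q^2 − 42 + 6Q = 0 gives Q = 12 (since 6·12^3 − 42·12^2 = 4320).
min ATC = 4320/12 + 176 − 42·12 + 3·12^2 = €464. That is the break-even price.
For €29 ≤ P < €464 the firm produces at a loss; below €29 it shuts down.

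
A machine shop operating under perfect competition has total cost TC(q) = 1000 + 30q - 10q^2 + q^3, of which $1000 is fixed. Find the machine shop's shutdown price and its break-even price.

AVC = 30 - 10q + q^2; minimized at q = 5, giving min AVC = $5. That is the shutdown price.
ATC = 1000/q + 30 - 10q + q^2. Setting dATC/dq = −1000/q^2 − 10 + 2q = 0 gives q = 10 (since 2·10^3 − 10·10^2 = 1000).
min ATC = 1000/10 + 30 − 10·10 + 10^2 = $130. That is the break-even price.
For $5 ≤ P < $130 the firm produces at a loss; below $5 it shuts down.

Shutdown price = $5; break-even price = $130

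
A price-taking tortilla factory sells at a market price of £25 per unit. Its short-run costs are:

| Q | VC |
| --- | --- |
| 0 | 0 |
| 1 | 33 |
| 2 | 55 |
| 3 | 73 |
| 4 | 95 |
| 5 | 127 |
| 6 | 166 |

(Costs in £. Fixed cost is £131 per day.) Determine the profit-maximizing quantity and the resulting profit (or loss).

Tabulate TR − TC: Q=0: -131; Q=1: -139; Q=2: -136; Q=3: -129; Q=4: -126; Q=5: -133; Q=6: -147.
Profit is maximized at Q = 4. AVC there is 95/4 = £23.75 ≤ P, so producing beats shutting down (which would give -£131).

Q = 4; profit = -£126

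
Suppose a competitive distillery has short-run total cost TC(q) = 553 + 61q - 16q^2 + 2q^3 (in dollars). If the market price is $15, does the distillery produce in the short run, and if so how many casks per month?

Shut down

Variable cost is VC = 61q - 16q^2 + 2q^3, so AVC = VC/q = 61 - 16q + 2q^2 and MC = dTC/dq = 61 - 32q + 6q^2.
AVC hits its minimum where MC = AVC, at q = 4, giving min AVC = 61 - 16·4 + 2·4^2 = $29.
Since P = $15 < min AVC = $29, price fails to cover variable cost at any output.
Shutting down limits the loss to fixed cost, $553.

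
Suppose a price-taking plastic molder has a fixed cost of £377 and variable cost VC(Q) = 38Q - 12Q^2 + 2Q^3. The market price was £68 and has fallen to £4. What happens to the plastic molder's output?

AVC = 38 - 12Q + 2Q^2, minimized at Q = 3 where min AVC = £20. MC = 38 - 24Q + 6Q^2.
With P = £68 above the shutdown price, P = MC gives Q = 5.
At P = £4 < min AVC = £20, price no longer covers variable cost at any output, so the firm shuts down: Q = 0.

Output falls from 5 to 0 (the firm shuts down)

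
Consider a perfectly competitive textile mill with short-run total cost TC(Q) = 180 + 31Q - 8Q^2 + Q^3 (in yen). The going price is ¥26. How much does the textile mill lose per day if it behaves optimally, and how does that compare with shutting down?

Profit = -¥130 at Q = 5

AVC = 31 - 8Q + Q^2 has its minimum ¥15 at Q = 4; price ¥26 clears that bar, so the firm operates.
MC = 31 - 16Q + 3Q^2. Setting P = MC and taking the root on the rising branch gives Q* = 5.
TR = 26·5 = 130. TC = 180 + 80 = 260. Profit = 130 − 260 = -¥130.
Shutting down would mean losing the fixed cost of ¥180, so operating at a loss of ¥130 is better by ¥50.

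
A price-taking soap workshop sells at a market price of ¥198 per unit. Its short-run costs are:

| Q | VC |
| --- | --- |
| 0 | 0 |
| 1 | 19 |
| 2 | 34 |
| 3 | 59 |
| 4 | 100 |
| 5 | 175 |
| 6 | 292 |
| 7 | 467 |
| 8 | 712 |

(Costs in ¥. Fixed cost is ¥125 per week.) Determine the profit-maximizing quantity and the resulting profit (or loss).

Tabulate TR − TC: Q=0: -125; Q=1: 54; Q=2: 237; Q=3: 410; Q=4: 567; Q=5: 690; Q=6: 771; Q=7: 794; Q=8: 747.
Profit is maximized at Q = 7. AVC there is 467/7 = ¥66.71 ≤ P, so producing beats shutting down (which would give -¥125).

Q = 7; profit = ¥794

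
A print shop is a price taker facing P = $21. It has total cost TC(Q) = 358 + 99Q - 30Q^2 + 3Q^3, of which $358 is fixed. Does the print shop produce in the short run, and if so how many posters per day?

Shut down

Variable cost is VC = 99Q - 30Q^2 + 3Q^3, so AVC = VC/Q = 99 - 30Q + 3Q^2 and MC = dTC/dQ = 99 - 60Q + 9Q^2.
The AVC parabola has its vertex at Q = 30/6 = 5, where AVC = 99 - 30·5 + 3·5^2 = $24.
P = $21 lies below min AVC = $24; no output level covers variable cost.
The firm minimizes its loss by shutting down and losing only its fixed cost of $358.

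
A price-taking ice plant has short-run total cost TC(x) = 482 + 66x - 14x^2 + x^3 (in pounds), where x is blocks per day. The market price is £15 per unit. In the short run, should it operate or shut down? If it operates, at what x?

Shut down

Variable cost is VC = 66x - 14x^2 + x^3, so AVC = VC/x = 66 - 14x + x^2 and MC = dTC/dx = 66 - 28x + 3x^2.
AVC hits its minimum where MC = AVC, at x = 7, giving min AVC = 66 - 14·7 + 7^2 = £17.
P = £15 lies below min AVC = £17; no output level covers variable cost.
Best response: produce nothing and absorb the £482 fixed cost.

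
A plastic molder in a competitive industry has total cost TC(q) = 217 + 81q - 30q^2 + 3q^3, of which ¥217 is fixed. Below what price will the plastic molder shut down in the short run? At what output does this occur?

¥6 per unit, at q = 5

The firm shuts down when price falls below the minimum of average variable cost. AVC = VC/q = 81 - 30q + 3q^2.
At the minimum of AVC, MC = AVC. MC = 81 - 60q + 9q^2; setting MC = AVC gives 6q^2 - 30q = 0, so q = 5. min AVC = 6.
For P < ¥6 the firm produces nothing.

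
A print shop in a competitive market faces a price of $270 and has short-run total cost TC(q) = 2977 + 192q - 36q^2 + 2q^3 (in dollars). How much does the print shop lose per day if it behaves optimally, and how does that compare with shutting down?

Profit = -$273 at q = 13

AVC = 192 - 36q + 2q^2 has its minimum $30 at q = 9; price $270 clears that bar, so the firm operates.
MC = 192 - 72q + 6q^2. Setting P = MC and taking the root on the rising branch gives q* = 13.
TR = 270·13 = 3510. TC = 2977 + 806 = 3783. Profit = 3510 − 3783 = -$273.
By producing, the firm covers all variable cost plus $2704 of fixed cost; shutting down would lose the full $2977.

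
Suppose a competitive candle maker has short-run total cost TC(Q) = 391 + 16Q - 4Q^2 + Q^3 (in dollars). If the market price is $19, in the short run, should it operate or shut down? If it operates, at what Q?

Produce at Q = 3

From TC, MC = TC'(Q) = 16 - 8Q + 3Q^2 and AVC = VC/Q = 16 - 4Q + Q^2.
The AVC parabola has its vertex at Q = 4/2 = 2, where AVC = 16 - 4·2 + 2^2 = $12.
Since P = $19 ≥ min AVC = $12, price covers variable cost and the firm should produce.
Solving P = MC: -3 - 8Q + 3Q^2 = 0 ⇒ Q = -1/3 or 3. On the upward-sloping branch, Q* = 3.
Check: AVC at Q = 3 is $13 ≤ P, so revenue covers variable cost.
Profit = P·Q − TC = 19·3 − 430 = -$373, a loss, but smaller than the $391 fixed cost the firm would lose by shutting down.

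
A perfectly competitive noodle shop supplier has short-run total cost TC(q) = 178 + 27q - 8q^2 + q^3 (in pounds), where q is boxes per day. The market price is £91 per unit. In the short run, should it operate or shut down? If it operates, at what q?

Produce at q = 8

Strip out fixed cost: VC = 27q - 8q^2 + q^3. Then AVC = 27 - 8q + q^2 and MC = 27 - 16q + 3q^2.
The AVC parabola has its vertex at q = 8/2 = 4, where AVC = 27 - 8·4 + 4^2 = £11.
Since P = £91 ≥ min AVC = £11, price covers variable cost and the firm should produce.
Set P = MC: 91 = 27 - 16q + 3q^2 → -64 - 16q + 3q^2 = 0. The roots are q = -8/3 and q = 8; the profit-maximizing output is on the rising part of MC, so q* = 8.
Check: AVC at q = 8 is £27 ≤ P, so revenue covers variable cost.
Profit = P·q − TC = 91·8 − 394 = £334.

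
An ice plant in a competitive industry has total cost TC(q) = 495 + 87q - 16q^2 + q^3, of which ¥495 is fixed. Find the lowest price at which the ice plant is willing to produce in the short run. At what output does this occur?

¥23 per unit, at q = 8

Short-run supply begins at min AVC. From VC = 87q - 16q^2 + q^3, AVC = 87 - 16q + q^2.
At the minimum of AVC, MC = AVC. MC = 87 - 32q + 3q^2; setting MC = AVC gives 2q^2 - 16q = 0, so q = 8. min AVC = 23.
So the shutdown price is ¥23.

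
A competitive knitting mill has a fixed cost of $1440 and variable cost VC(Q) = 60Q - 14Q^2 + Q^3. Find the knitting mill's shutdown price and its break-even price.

Shutdown price = $11; break-even price = $156

Shutdown price = min AVC. AVC = 60 - 14Q + Q^2, with vertex at Q = 7 and minimum $11.
ATC = 1440/Q + 60 - 14Q + Q^2. Setting dATC/dQ = −1440/Q^2 − 14 + 2Q = 0 gives Q = 12 (since 2·12^3 − 14·12^2 = 1440).
min ATC = 1440/12 + 60 − 14·12 + 12^2 = $156. That is the break-even price.
Between these two prices the firm operates at a loss; above $156 it earns a profit.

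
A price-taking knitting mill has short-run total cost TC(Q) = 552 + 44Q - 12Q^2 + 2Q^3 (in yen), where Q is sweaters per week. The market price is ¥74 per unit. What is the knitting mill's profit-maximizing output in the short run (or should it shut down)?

Variable cost is VC = 44Q - 12Q^2 + 2Q^3, so AVC = VC/Q = 44 - 12Q + 2Q^2 and MC = dTC/dQ = 44 - 24Q + 6Q^2.
AVC hits its minimum where MC = AVC, at Q = 3, giving min AVC = 44 - 12·3 + 2·3^2 = ¥26.
Since P = ¥74 ≥ min AVC = ¥26, price covers variable cost and the firm should produce.
Solving P = MC: -30 - 24Q + 6Q^2 = 0 ⇒ Q = -1 or 5. On the upward-sloping branch, Q* = 5.
Check: AVC at Q = 5 is ¥34 ≤ P, so revenue covers variable cost.
Profit = P·Q − TC = 74·5 − 722 = -¥352, a loss, but smaller than the ¥552 fixed cost the firm would lose by shutting down.

Produce at Q = 5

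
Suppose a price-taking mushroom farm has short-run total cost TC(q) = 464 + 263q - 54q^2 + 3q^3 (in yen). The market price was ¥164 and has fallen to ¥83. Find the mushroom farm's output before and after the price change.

Output falls from 11 to 10

AVC = 263 - 54q + 3q^2, minimized at q = 9 where min AVC = ¥20. MC = 263 - 108q + 9q^2.
At P = ¥164 ≥ min AVC, set P = MC on the rising branch: q = 11.
At P = ¥83 ≥ min AVC, set P = MC: q = 10. The firm stays open but cuts output.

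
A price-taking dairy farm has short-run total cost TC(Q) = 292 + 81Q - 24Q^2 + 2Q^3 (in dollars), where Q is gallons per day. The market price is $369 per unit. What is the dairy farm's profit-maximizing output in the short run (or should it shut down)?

From TC, MC = TC'(Q) = 81 - 48Q + 6Q^2 and AVC = VC/Q = 81 - 24Q + 2Q^2.
The AVC parabola has its vertex at Q = 24/4 = 6, where AVC = 81 - 24·6 + 2·6^2 = $9.
P = $369 exceeds min AVC = $9, so the firm stays open.
Set P = MC: 369 = 81 - 48Q + 6Q^2 → -288 - 48Q + 6Q^2 = 0. The roots are Q = -4 and Q = 12; the profit-maximizing output is on the rising part of MC, so Q* = 12.
Check: AVC at Q = 12 is $81 ≤ P, so revenue covers variable cost.
Profit = P·Q − TC = 369·12 − 1264 = $3164.

Produce at Q = 12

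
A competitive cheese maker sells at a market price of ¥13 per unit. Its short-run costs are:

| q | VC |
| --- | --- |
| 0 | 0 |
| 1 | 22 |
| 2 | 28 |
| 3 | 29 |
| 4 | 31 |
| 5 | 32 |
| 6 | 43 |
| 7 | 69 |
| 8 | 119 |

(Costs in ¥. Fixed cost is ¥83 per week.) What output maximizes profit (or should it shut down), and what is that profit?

q = 6; profit = -¥48

Compute π = P·q − TC at each output: q=0: -83; q=1: -92; q=2: -85; q=3: -73; q=4: -62; q=5: -50; q=6: -48; q=7: -61; q=8: -98.
Profit is maximized at q = 6. AVC there is 43/6 = ¥7.17 ≤ P, so producing beats shutting down (which would give -¥83).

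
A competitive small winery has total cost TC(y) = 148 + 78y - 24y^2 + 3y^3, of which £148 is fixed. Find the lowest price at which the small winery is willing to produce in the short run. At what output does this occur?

£30 per unit, at y = 4

Short-run supply begins at min AVC. From VC = 78y - 24y^2 + 3y^3, AVC = 78 - 24y + 3y^2.
dAVC/dy = -24 + 6y = 0 gives y = 4. min AVC = 78 - 24·4 + 3·4^2 = 30.
The firm shuts down for any P below £30.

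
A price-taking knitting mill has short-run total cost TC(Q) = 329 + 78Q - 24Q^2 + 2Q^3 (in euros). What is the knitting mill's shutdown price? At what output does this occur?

€6 per unit, at Q = 6

The firm shuts down when price falls below the minimum of average variable cost. AVC = VC/Q = 78 - 24Q + 2Q^2.
At the minimum of AVC, MC = AVC. MC = 78 - 48Q + 6Q^2; setting MC = AVC gives 4Q^2 - 24Q = 0, so Q = 6. min AVC = 6.
For P < €6 the firm produces nothing.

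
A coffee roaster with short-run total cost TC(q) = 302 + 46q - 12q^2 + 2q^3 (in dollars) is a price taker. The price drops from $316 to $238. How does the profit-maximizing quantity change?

Output falls from 9 to 8

AVC = 46 - 12q + 2q^2, minimized at q = 3 where min AVC = $28. MC = 46 - 24q + 6q^2.
At P = $316 ≥ min AVC, set P = MC on the rising branch: q = 9.
At P = $238 ≥ min AVC, set P = MC: q = 8. The firm stays open but cuts output.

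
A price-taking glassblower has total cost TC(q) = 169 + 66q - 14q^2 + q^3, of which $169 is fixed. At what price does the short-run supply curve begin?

$17 per unit

The firm shuts down when price falls below the minimum of average variable cost. AVC = VC/q = 66 - 14q + q^2.
dAVC/dq = -14 + 2q = 0 gives q = 7. min AVC = 66 - 14·7 + 7^2 = 17.
The firm shuts down for any P below $17.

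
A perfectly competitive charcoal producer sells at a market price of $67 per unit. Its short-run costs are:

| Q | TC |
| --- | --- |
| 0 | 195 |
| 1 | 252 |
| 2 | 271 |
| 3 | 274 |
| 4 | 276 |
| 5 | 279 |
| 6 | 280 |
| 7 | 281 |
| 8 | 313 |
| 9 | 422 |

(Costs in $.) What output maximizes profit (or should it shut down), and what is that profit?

Q = 8; profit = $223

Tabulate TR − TC: Q=0: -195; Q=1: -185; Q=2: -137; Q=3: -73; Q=4: -8; Q=5: 56; Q=6: 122; Q=7: 188; Q=8: 223; Q=9: 181.
Profit is maximized at Q = 8. AVC there is 118/8 = $14.75 ≤ P, so producing beats shutting down (which would give -$195).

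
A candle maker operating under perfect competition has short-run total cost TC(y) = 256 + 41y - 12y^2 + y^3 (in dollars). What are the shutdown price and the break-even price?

Shutdown price = $5; break-even price = $41

AVC = 41 - 12y + y^2; minimized at y = 6, giving min AVC = $5. That is the shutdown price.
ATC = 256/y + 41 - 12y + y^2. Setting dATC/dy = −256/y^2 − 12 + 2y = 0 gives y = 8 (since 2·8^3 − 12·8^2 = 256).
min ATC = 256/8 + 41 − 12·8 + 8^2 = $41. That is the break-even price.
For $5 ≤ P < $41 the firm produces at a loss; below $5 it shuts down.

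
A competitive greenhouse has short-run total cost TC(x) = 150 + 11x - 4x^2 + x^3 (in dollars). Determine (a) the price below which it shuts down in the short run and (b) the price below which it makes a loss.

Shutdown price = $7; break-even price = $46

Shutdown price = min AVC. AVC = 11 - 4x + x^2, with vertex at x = 2 and minimum $7.
ATC = 150/x + 11 - 4x + x^2. Setting dATC/dx = −150/x^2 − 4 + 2x = 0 gives x = 5 (since 2·5^3 − 4·5^2 = 150).
min ATC = 150/5 + 11 − 4·5 + 5^2 = $46. That is the break-even price.
Between these two prices the firm operates at a loss; above $46 it earns a profit.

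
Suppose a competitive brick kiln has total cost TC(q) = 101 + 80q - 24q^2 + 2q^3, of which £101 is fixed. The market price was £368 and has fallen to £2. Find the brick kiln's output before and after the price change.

AVC = 80 - 24q + 2q^2, minimized at q = 6 where min AVC = £8. MC = 80 - 48q + 6q^2.
At P = £368 ≥ min AVC, set P = MC on the rising branch: q = 12.
At P = £2 < min AVC = £8, price no longer covers variable cost at any output, so the firm shuts down: q = 0.

Output falls from 12 to 0 (the firm shuts down)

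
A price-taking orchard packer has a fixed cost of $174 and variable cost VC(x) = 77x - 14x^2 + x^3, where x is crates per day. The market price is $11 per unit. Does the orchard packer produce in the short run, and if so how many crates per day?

Shut down

From TC, MC = TC'(x) = 77 - 28x + 3x^2 and AVC = VC/x = 77 - 14x + x^2.
The AVC parabola has its vertex at x = 14/2 = 7, where AVC = 77 - 14·7 + 7^2 = $28.
With P < min AVC ($11 < $28), every unit sold adds to the loss.
Shutting down limits the loss to fixed cost, $174.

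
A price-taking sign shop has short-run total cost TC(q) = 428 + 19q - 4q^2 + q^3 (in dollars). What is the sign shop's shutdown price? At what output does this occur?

Short-run supply begins at min AVC. From VC = 19q - 4q^2 + q^3, AVC = 19 - 4q + q^2.
At the minimum of AVC, MC = AVC. MC = 19 - 8q + 3q^2; setting MC = AVC gives 2q^2 - 4q = 0, so q = 2. min AVC = 15.
For P < $15 the firm produces nothing.

$15 per unit, at q = 2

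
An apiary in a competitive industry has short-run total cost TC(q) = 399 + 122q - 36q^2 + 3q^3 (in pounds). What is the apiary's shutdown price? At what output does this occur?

£14 per unit, at q = 6

Short-run supply begins at min AVC. From VC = 122q - 36q^2 + 3q^3, AVC = 122 - 36q + 3q^2.
dAVC/dq = -36 + 6q = 0 gives q = 6. min AVC = 122 - 36·6 + 3·6^2 = 14.
The firm shuts down for any P below £14.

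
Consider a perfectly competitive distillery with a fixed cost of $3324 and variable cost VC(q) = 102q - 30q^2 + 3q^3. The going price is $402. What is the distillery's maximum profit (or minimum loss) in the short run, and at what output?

AVC = 102 - 30q + 3q^2 has its minimum $27 at q = 5; price $402 clears that bar, so the firm operates.
With MC = 102 - 60q + 9q^2, P = MC on the upward-sloping part at q* = 10.
TR = 402·10 = 4020. TC = 3324 + 1020 = 4344. Profit = 4020 − 4344 = -$324.
That loss of $324 beats the $3324 the firm would lose by shutting down; producing recovers $3000 of fixed cost.

Profit = -$324 at q = 10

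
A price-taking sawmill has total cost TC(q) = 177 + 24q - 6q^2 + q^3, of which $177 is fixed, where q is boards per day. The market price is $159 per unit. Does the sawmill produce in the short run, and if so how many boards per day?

Variable cost is VC = 24q - 6q^2 + q^3, so AVC = VC/q = 24 - 6q + q^2 and MC = dTC/dq = 24 - 12q + 3q^2.
AVC is minimized where dAVC/dq = -6 + 2q = 0, at q = 3; min AVC = 24 - 6·3 + 3^2 = $15.
P = $159 exceeds min AVC = $15, so the firm stays open.
Set P = MC: 159 = 24 - 12q + 3q^2 → -135 - 12q + 3q^2 = 0. The roots are q = -5 and q = 9; the profit-maximizing output is on the rising part of MC, so q* = 9.
Check: AVC at q = 9 is $51 ≤ P, so revenue covers variable cost.
Profit = P·q − TC = 159·9 − 636 = $795.

Produce at q = 9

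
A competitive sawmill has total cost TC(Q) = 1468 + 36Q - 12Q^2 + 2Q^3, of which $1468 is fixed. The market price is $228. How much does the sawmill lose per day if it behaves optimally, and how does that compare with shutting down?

AVC = 36 - 12Q + 2Q^2 has its minimum $18 at Q = 3; price $228 clears that bar, so the firm operates.
With MC = 36 - 24Q + 6Q^2, P = MC on the upward-sloping part at Q* = 8.
TR = 228·8 = 1824. TC = 1468 + 544 = 2012. Profit = 1824 − 2012 = -$188.
That loss of $188 beats the $1468 the firm would lose by shutting down; producing recovers $1280 of fixed cost.

Profit = -$188 at Q = 8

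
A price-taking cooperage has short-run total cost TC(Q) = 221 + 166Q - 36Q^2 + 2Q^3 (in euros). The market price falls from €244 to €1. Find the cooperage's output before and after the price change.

Output falls from 13 to 0 (the firm shuts down)

AVC = 166 - 36Q + 2Q^2, minimized at Q = 9 where min AVC = €4. MC = 166 - 72Q + 6Q^2.
With P = €244 above the shutdown price, P = MC gives Q = 13.
At P = €1 < min AVC = €4, price no longer covers variable cost at any output, so the firm shuts down: Q = 0.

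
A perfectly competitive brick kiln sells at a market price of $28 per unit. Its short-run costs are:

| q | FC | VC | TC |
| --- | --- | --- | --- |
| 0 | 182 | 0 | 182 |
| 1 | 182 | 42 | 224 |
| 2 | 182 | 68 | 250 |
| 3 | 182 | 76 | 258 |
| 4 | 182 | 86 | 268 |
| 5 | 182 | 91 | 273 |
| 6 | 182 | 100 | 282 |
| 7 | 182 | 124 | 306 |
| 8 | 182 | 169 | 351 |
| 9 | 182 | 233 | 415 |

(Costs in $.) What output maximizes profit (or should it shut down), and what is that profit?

q = 7; profit = -$110

Profit at each row (π = 28q − TC): q=0: -182; q=1: -196; q=2: -194; q=3: -174; q=4: -156; q=5: -133; q=6: -114; q=7: -110; q=8: -127; q=9: -163.
Profit is maximized at q = 7. AVC there is 124/7 = $17.71 ≤ P, so producing beats shutting down (which would give -$182).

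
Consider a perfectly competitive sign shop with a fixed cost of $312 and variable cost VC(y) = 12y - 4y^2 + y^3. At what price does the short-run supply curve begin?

$8 per unit

Short-run supply begins at min AVC. From VC = 12y - 4y^2 + y^3, AVC = 12 - 4y + y^2.
At the minimum of AVC, MC = AVC. MC = 12 - 8y + 3y^2; setting MC = AVC gives 2y^2 - 4y = 0, so y = 2. min AVC = 8.
So the shutdown price is $8.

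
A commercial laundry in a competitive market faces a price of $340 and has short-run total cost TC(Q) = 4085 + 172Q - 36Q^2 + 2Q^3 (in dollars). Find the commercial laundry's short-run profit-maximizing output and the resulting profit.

Profit = -$165 at Q = 14

AVC = 172 - 36Q + 2Q^2 has its minimum $10 at Q = 9; price $340 clears that bar, so the firm operates.
MC = 172 - 72Q + 6Q^2. Setting P = MC and taking the root on the rising branch gives Q* = 14.
TR = 340·14 = 4760. TC = 4085 + 840 = 4925. Profit = 4760 − 4925 = -$165.
By producing, the firm covers all variable cost plus $3920 of fixed cost; shutting down would lose the full $4085.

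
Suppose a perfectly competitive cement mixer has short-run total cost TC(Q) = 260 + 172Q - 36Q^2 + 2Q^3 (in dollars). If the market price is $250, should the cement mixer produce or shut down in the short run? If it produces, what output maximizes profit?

Variable cost is VC = 172Q - 36Q^2 + 2Q^3, so AVC = VC/Q = 172 - 36Q + 2Q^2 and MC = dTC/dQ = 172 - 72Q + 6Q^2.
The AVC parabola has its vertex at Q = 36/4 = 9, where AVC = 172 - 36·9 + 2·9^2 = $10.
Because $250 ≥ $10, revenue can cover variable cost; the firm operates.
Solving P = MC: -78 - 72Q + 6Q^2 = 0 ⇒ Q = -1 or 13. On the upward-sloping branch, Q* = 13.
Check: AVC at Q = 13 is $42 ≤ P, so revenue covers variable cost.
Profit = P·Q − TC = 250·13 − 806 = $2444.

Produce at Q = 13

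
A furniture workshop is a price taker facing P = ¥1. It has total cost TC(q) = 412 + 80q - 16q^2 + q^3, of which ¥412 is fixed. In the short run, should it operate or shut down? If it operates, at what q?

Variable cost is VC = 80q - 16q^2 + q^3, so AVC = VC/q = 80 - 16q + q^2 and MC = dTC/dq = 80 - 32q + 3q^2.
AVC is minimized where dAVC/dq = -16 + 2q = 0, at q = 8; min AVC = 80 - 16·8 + 8^2 = ¥16.
Since P = ¥1 < min AVC = ¥16, price fails to cover variable cost at any output.
Shutting down limits the loss to fixed cost, ¥412.

Shut down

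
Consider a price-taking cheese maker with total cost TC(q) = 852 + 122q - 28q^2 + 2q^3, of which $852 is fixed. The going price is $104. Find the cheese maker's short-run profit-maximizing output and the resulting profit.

AVC = 122 - 28q + 2q^2 has its minimum $24 at q = 7; price $104 clears that bar, so the firm operates.
MC = 122 - 56q + 6q^2. Setting P = MC and taking the root on the rising branch gives q* = 9.
TR = 104·9 = 936. TC = 852 + 288 = 1140. Profit = 936 − 1140 = -$204.
Shutting down would mean losing the fixed cost of $852, so operating at a loss of $204 is better by $648.

Profit = -$204 at q = 9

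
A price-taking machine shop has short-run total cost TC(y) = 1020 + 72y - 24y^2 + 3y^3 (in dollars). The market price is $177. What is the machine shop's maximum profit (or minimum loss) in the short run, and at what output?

AVC = 72 - 24y + 3y^2; min AVC = $24 at y = 4. Since P = $177 ≥ min AVC, the firm produces.
MC = 72 - 48y + 9y^2. Setting P = MC and taking the root on the rising branch gives y* = 7.
TR = 177·7 = 1239. TC = 1020 + 357 = 1377. Profit = 1239 − 1377 = -$138.
That loss of $138 beats the $1020 the firm would lose by shutting down; producing recovers $882 of fixed cost.

Profit = -$138 at y = 7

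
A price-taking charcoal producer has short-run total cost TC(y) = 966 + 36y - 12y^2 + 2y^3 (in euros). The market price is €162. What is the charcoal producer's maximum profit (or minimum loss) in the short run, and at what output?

Profit = -€182 at y = 7

AVC = 36 - 12y + 2y^2 has its minimum €18 at y = 3; price €162 clears that bar, so the firm operates.
MC = 36 - 24y + 6y^2. Setting P = MC and taking the root on the rising branch gives y* = 7.
TR = 162·7 = 1134. TC = 966 + 350 = 1316. Profit = 1134 − 1316 = -€182.
By producing, the firm covers all variable cost plus €784 of fixed cost; shutting down would lose the full €966.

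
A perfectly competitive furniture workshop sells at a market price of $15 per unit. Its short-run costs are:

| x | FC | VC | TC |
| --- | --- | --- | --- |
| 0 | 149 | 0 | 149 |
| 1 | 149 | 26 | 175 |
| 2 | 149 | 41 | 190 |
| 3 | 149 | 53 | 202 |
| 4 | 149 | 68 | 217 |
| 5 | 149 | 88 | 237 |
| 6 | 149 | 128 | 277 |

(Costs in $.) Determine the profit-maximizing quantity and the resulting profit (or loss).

x = 0 (shut down); profit = -$149

Tabulate TR − TC: x=0: -149; x=1: -160; x=2: -160; x=3: -157; x=4: -157; x=5: -162; x=6: -187.
Profit is highest at x = 0. Equivalently, the lowest AVC in the table is 68/4 ≈ $17 at x = 4, and P = $15 falls below it — price never covers variable cost, so the firm shuts down and loses only its fixed cost.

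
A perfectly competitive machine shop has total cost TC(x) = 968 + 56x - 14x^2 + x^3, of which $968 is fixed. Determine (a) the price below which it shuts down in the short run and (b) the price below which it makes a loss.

AVC = 56 - 14x + x^2; minimized at x = 7, giving min AVC = $7. That is the shutdown price.
ATC = 968/x + 56 - 14x + x^2. Setting dATC/dx = −968/x^2 − 14 + 2x = 0 gives x = 11 (since 2·11^3 − 14·11^2 = 968).
min ATC = 968/11 + 56 − 14·11 + 11^2 = $111. That is the break-even price.
Between these two prices the firm operates at a loss; above $111 it earns a profit.

Shutdown price = $7; break-even price = $111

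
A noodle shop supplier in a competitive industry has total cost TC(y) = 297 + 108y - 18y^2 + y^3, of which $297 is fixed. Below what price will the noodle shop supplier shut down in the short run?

Short-run supply begins at min AVC. From VC = 108y - 18y^2 + y^3, AVC = 108 - 18y + y^2.
At the minimum of AVC, MC = AVC. MC = 108 - 36y + 3y^2; setting MC = AVC gives 2y^2 - 18y = 0, so y = 9. min AVC = 27.
So the shutdown price is $27.

$27 per unit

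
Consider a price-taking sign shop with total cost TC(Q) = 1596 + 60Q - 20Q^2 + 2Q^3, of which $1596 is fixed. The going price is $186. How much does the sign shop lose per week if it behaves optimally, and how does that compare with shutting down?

Profit = -$300 at Q = 9

AVC = 60 - 20Q + 2Q^2 has its minimum $10 at Q = 5; price $186 clears that bar, so the firm operates.
With MC = 60 - 40Q + 6Q^2, P = MC on the upward-sloping part at Q* = 9.
TR = 186·9 = 1674. TC = 1596 + 378 = 1974. Profit = 1674 − 1974 = -$300.
Shutting down would mean losing the fixed cost of $1596, so operating at a loss of $300 is better by $1296.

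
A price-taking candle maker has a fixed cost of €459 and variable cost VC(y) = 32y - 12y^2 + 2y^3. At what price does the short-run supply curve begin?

The firm shuts down when price falls below the minimum of average variable cost. AVC = VC/y = 32 - 12y + 2y^2.
At the minimum of AVC, MC = AVC. MC = 32 - 24y + 6y^2; setting MC = AVC gives 4y^2 - 12y = 0, so y = 3. min AVC = 14.
For P < €14 the firm produces nothing.

€14 per unit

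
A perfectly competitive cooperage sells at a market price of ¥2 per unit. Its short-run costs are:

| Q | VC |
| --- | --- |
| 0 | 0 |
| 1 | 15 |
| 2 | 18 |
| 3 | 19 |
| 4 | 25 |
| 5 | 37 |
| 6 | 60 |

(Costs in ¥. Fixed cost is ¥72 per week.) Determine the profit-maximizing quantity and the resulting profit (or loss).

Q = 0 (shut down); profit = -¥72

Compute π = P·Q − TC at each output: Q=0: -72; Q=1: -85; Q=2: -86; Q=3: -85; Q=4: -89; Q=5: -99; Q=6: -120.
Profit is highest at Q = 0. Equivalently, the lowest AVC in the table is 25/4 ≈ ¥6.25 at Q = 4, and P = ¥2 falls below it — price never covers variable cost, so the firm shuts down and loses only its fixed cost.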